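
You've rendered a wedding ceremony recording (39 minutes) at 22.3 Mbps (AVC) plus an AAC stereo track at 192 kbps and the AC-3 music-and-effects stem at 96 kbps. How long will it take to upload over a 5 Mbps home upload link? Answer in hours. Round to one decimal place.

39 min = 2340 s
Audio total: 192 + 96 = 288 kbps = 0.288 Mbps.
Total bitrate: 22.588 Mbps.
File: 22.588 Mbps × 2340 s = 52855.9 Mb.
At 5 Mbps: 52855.9 / 5 = 10571.2 s ≈ 2.94 hours.

2.9 hours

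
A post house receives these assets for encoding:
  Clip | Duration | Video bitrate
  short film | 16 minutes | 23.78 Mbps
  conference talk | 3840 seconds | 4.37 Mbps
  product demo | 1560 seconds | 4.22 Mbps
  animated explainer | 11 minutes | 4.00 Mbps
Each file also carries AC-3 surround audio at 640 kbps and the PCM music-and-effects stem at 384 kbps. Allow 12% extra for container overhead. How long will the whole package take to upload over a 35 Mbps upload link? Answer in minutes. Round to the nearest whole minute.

Audio total: 640 + 384 = 1024 kbps = 1.024 Mbps.
short film: 24.804 Mbps × 960 s × 1.12 = 26669.3 Mb
conference talk: 5.394 Mbps × 3840 s × 1.12 = 23198.5 Mb
product demo: 5.244 Mbps × 1560 s × 1.12 = 9162.3 Mb
animated explainer: 5.024 Mbps × 660 s × 1.12 = 3713.7 Mb
Total: 62743.8 Mb = 7843.0 MB.
At 35 Mbps: 62743.8 / 35 = 1793 s ≈ 29.9 minutes.

30 minutes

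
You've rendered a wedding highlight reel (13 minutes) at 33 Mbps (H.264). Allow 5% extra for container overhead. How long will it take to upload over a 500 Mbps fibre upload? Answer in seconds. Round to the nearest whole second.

54 seconds

13 min = 780 s
File: 33.000 Mbps × 780 s = 25740.0 Mb.
With 5% container overhead: ×1.05. → 27027.0 Mb.
At 500 Mbps: 27027.0 / 500 = 54.1 s ≈ 54.1 seconds.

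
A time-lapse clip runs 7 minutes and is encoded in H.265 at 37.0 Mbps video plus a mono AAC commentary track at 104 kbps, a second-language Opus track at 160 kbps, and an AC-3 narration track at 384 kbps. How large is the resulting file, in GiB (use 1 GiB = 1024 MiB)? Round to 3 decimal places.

1.841 GiB

7 min = 420 s
Audio total: 104 + 160 + 384 = 648 kbps = 0.648 Mbps.
Total bitrate: 37.0 + 0.648 = 37.648 Mbps.
Stream data: 37.648 Mbps × 420 s = 15812.2 Mb.
15,812 Mb = 1,976,520,000 bytes ÷ 1,073,741,824 = 1.841 GiB.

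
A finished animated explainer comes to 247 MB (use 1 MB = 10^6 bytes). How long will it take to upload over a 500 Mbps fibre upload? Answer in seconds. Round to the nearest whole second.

File: 247 MB = 1976.0 Mb.
At 500 Mbps: 1976.0 / 500 = 4.0 s ≈ 3.95 seconds.

4 seconds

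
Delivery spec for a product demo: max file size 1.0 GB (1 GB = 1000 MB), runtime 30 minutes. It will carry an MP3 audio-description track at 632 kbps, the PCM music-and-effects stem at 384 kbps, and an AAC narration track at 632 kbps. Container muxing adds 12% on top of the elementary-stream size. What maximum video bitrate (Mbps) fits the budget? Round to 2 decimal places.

2.32 Mbps

Budget: 1.0 GB = 8000.0 Mb.
Stream payload after overhead: 8000.0 / 1.12 = 7142.9 Mb.
30 min = 1800 s
Total bitrate budget: 7142.9 Mb / 1800 s = 3.968 Mbps.
Audio total: 632 + 384 + 632 = 1648 kbps = 1.648 Mbps.
Video: 3.968 − 1.648 = 2.320 Mbps.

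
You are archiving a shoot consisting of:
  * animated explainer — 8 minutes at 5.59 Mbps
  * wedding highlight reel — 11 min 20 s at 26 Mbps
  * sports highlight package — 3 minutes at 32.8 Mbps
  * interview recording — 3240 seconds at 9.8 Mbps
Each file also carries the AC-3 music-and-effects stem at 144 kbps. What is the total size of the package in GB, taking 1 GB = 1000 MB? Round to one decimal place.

7.3 GB

Audio: 144 kbps = 0.144 Mbps.
animated explainer: 5.734 Mbps × 480 s = 2752.3 Mb
wedding highlight reel: 26.144 Mbps × 680 s = 17777.9 Mb
sports highlight package: 32.944 Mbps × 180 s = 5929.9 Mb
interview recording: 9.944 Mbps × 3240 s = 32218.6 Mb
Total: 58678.7 Mb = 7334.8 MB.
= 7.335 GB.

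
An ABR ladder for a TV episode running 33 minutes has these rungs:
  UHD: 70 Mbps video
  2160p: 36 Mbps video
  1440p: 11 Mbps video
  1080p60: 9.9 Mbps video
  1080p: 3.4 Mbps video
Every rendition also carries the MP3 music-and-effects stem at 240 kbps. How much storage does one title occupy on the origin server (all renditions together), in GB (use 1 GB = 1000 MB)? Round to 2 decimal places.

32.55 GB

33 min = 1980 s
Audio: 240 kbps = 0.240 Mbps.
Sum of rendition bitrates: (70+0.240) + (36+0.240) + (11+0.240) + (9.9+0.240) + (3.4+0.240) = 131.500 Mbps.
× 1980 s = 260,370 Mb = 32,546 MB = 32.55 GB.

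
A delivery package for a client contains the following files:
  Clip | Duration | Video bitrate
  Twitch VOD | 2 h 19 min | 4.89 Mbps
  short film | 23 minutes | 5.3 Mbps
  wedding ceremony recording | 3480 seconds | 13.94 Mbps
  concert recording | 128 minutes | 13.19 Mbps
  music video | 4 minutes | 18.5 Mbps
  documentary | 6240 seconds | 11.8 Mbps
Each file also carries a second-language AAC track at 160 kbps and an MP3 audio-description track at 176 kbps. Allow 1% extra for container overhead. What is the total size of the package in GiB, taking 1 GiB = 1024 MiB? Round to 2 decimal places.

33.53 GiB

Audio total: 160 + 176 = 336 kbps = 0.336 Mbps.
Twitch VOD: 5.226 Mbps × 8340 s × 1.01 = 44020.7 Mb
short film: 5.636 Mbps × 1380 s × 1.01 = 7855.5 Mb
wedding ceremony recording: 14.276 Mbps × 3480 s × 1.01 = 50177.3 Mb
concert recording: 13.526 Mbps × 7680 s × 1.01 = 104918.5 Mb
music video: 18.836 Mbps × 240 s × 1.01 = 4565.8 Mb
documentary: 12.136 Mbps × 6240 s × 1.01 = 76485.9 Mb
Total: 288023.7 Mb = 36003.0 MB.
= 33.53 GiB.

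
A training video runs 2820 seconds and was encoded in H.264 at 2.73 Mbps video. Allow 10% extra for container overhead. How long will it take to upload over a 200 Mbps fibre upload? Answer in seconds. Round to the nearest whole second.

File: 2.730 Mbps × 2820 s = 7698.6 Mb.
With 10% container overhead: ×1.10. → 8468.5 Mb.
At 200 Mbps: 8468.5 / 200 = 42.3 s ≈ 42.3 seconds.

42 seconds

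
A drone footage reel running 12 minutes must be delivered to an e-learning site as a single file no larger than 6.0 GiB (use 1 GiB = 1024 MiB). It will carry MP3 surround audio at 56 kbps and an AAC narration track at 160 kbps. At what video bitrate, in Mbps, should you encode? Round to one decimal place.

71.4 Mbps

Budget: 6.0 GiB = 51539.6 Mb.
12 min = 720 s
Total bitrate budget: 51539.6 Mb / 720 s = 71.583 Mbps.
Audio total: 56 + 160 = 216 kbps = 0.216 Mbps.
Video: 71.583 − 0.216 = 71.367 Mbps.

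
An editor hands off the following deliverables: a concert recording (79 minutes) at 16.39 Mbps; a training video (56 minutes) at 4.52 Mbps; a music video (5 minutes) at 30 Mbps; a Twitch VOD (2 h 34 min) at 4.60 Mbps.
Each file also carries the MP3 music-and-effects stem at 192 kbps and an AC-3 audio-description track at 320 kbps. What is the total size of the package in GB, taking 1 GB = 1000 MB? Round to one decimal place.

Audio total: 192 + 320 = 512 kbps = 0.512 Mbps.
concert recording: 16.902 Mbps × 4740 s = 80115.5 Mb
training video: 5.032 Mbps × 3360 s = 16907.5 Mb
music video: 30.512 Mbps × 300 s = 9153.6 Mb
Twitch VOD: 5.112 Mbps × 9240 s = 47234.9 Mb
Total: 153411.5 Mb = 19176.4 MB.
= 19.18 GB.

19.2 GB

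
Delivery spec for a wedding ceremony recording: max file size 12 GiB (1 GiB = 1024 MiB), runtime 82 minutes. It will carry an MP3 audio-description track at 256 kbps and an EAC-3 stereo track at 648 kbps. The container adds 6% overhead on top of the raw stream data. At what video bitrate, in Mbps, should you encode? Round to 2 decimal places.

Budget: 12 GiB = 103079.2 Mb.
Stream payload after overhead: 103079.2 / 1.06 = 97244.5 Mb.
82 min = 4920 s
Total bitrate budget: 97244.5 Mb / 4920 s = 19.765 Mbps.
Audio total: 256 + 648 = 904 kbps = 0.904 Mbps.
Video: 19.765 − 0.904 = 18.861 Mbps.

18.86 Mbps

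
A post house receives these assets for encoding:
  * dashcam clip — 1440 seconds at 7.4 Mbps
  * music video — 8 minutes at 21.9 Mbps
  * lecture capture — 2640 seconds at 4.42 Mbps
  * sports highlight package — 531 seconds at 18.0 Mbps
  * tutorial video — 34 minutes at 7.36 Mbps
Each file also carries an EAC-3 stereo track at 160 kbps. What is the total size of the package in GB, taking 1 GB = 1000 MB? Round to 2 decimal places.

7.32 GB

Audio: 160 kbps = 0.160 Mbps.
dashcam clip: 7.560 Mbps × 1440 s = 10886.4 Mb
music video: 22.060 Mbps × 480 s = 10588.8 Mb
lecture capture: 4.580 Mbps × 2640 s = 12091.2 Mb
sports highlight package: 18.160 Mbps × 531 s = 9643.0 Mb
tutorial video: 7.520 Mbps × 2040 s = 15340.8 Mb
Total: 58550.2 Mb = 7318.8 MB.
= 7.319 GB.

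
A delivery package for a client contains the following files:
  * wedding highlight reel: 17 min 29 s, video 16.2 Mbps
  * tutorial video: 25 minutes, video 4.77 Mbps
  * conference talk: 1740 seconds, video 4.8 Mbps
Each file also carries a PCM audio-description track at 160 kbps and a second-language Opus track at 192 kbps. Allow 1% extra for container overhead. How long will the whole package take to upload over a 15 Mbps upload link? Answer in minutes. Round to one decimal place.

38.2 minutes

Audio total: 160 + 192 = 352 kbps = 0.352 Mbps.
wedding highlight reel: 16.552 Mbps × 1049 s × 1.01 = 17536.7 Mb
tutorial video: 5.122 Mbps × 1500 s × 1.01 = 7759.8 Mb
conference talk: 5.152 Mbps × 1740 s × 1.01 = 9054.1 Mb
Total: 34350.6 Mb = 4293.8 MB.
At 15 Mbps: 34350.6 / 15 = 2290 s ≈ 38.2 minutes.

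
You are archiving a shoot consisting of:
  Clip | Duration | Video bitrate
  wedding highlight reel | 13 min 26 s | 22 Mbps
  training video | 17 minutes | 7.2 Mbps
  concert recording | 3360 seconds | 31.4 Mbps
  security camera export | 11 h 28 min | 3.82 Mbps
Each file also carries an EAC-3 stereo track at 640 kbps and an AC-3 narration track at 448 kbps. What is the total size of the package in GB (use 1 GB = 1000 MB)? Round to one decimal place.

42.4 GB

Audio total: 640 + 448 = 1088 kbps = 1.088 Mbps.
wedding highlight reel: 23.088 Mbps × 806 s = 18608.9 Mb
training video: 8.288 Mbps × 1020 s = 8453.8 Mb
concert recording: 32.488 Mbps × 3360 s = 109159.7 Mb
security camera export: 4.908 Mbps × 41280 s = 202602.2 Mb
Total: 338824.6 Mb = 42353.1 MB.
= 42.35 GB.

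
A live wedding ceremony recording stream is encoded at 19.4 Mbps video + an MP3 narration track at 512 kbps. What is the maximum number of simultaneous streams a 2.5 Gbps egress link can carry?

125

Audio: 512 kbps = 0.512 Mbps.
Per-viewer media rate: 19.912 Mbps.
2.5 Gbps = 2,500 Mbps; 2,500 / 19.912 = 125.55 → 125 viewers.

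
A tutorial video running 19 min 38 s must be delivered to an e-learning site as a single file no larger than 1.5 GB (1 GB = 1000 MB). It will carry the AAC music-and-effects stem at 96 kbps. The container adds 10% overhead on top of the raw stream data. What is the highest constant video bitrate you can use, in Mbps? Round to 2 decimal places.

Budget: 1.5 GB = 12000.0 Mb.
Stream payload after overhead: 12000.0 / 1.10 = 10909.1 Mb.
19 min 38 s = 1178 s
Total bitrate budget: 10909.1 Mb / 1178 s = 9.261 Mbps.
Audio: 96 kbps = 0.096 Mbps.
Video: 9.261 − 0.096 = 9.165 Mbps.

9.16 Mbps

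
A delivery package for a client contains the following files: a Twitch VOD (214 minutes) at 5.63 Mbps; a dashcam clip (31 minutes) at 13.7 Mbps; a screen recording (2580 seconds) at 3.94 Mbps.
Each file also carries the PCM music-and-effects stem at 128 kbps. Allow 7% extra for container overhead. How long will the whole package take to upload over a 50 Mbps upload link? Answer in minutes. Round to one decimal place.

Audio: 128 kbps = 0.128 Mbps.
Twitch VOD: 5.758 Mbps × 12840 s × 1.07 = 79108.0 Mb
dashcam clip: 13.828 Mbps × 1860 s × 1.07 = 27520.5 Mb
screen recording: 4.068 Mbps × 2580 s × 1.07 = 11230.1 Mb
Total: 117858.6 Mb = 14732.3 MB.
At 50 Mbps: 117858.6 / 50 = 2357 s ≈ 39.3 minutes.

39.3 minutes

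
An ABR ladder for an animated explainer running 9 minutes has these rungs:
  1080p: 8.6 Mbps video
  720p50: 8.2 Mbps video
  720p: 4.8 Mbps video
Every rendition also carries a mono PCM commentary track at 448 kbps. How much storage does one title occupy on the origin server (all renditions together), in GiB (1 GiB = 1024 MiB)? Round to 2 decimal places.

1.44 GiB

9 min = 540 s
Audio: 448 kbps = 0.448 Mbps.
Sum of rendition bitrates: (8.6+0.448) + (8.2+0.448) + (4.8+0.448) = 22.944 Mbps.
× 540 s = 12,390 Mb = 1,549 MB = 1.442 GiB.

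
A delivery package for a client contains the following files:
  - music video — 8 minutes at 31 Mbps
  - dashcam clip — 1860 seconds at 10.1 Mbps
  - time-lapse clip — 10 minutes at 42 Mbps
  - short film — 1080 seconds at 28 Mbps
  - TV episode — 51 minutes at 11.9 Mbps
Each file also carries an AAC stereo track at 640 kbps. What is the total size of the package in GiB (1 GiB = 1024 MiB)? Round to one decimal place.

15.1 GiB

Audio: 640 kbps = 0.640 Mbps.
music video: 31.640 Mbps × 480 s = 15187.2 Mb
dashcam clip: 10.740 Mbps × 1860 s = 19976.4 Mb
time-lapse clip: 42.640 Mbps × 600 s = 25584.0 Mb
short film: 28.640 Mbps × 1080 s = 30931.2 Mb
TV episode: 12.540 Mbps × 3060 s = 38372.4 Mb
Total: 130051.2 Mb = 16256.4 MB.
= 15.14 GiB.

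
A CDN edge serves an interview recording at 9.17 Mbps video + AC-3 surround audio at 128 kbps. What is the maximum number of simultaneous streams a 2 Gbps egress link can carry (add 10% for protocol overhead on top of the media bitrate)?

Audio: 128 kbps = 0.128 Mbps.
Per-viewer media rate: 9.298 Mbps.
On the wire with 10% overhead: 10.228 Mbps.
2 Gbps = 2,000 Mbps; 2,000 / 10.228 = 195.55 → 195 viewers.

195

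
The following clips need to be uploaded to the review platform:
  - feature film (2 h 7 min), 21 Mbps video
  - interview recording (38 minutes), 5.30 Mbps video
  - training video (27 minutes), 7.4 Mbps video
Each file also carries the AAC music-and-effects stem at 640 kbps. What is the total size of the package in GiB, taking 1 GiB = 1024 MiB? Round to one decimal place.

Audio: 640 kbps = 0.640 Mbps.
feature film: 21.640 Mbps × 7620 s = 164896.8 Mb
interview recording: 5.940 Mbps × 2280 s = 13543.2 Mb
training video: 8.040 Mbps × 1620 s = 13024.8 Mb
Total: 191464.8 Mb = 23933.1 MB.
= 22.29 GiB.

22.3 GiB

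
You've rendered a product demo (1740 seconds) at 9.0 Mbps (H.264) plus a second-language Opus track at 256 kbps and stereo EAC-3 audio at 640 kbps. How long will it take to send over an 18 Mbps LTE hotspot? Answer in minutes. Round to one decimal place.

15.9 minutes

Audio total: 256 + 640 = 896 kbps = 0.896 Mbps.
Total bitrate: 9.896 Mbps.
File: 9.896 Mbps × 1740 s = 17219.0 Mb.
At 18 Mbps: 17219.0 / 18 = 956.6 s ≈ 15.9 minutes.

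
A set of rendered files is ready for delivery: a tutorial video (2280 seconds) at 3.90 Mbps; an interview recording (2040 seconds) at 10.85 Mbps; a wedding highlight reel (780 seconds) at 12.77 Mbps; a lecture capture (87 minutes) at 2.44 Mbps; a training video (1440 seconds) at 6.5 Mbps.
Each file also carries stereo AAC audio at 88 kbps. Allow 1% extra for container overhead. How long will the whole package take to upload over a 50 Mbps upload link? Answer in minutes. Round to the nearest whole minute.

22 minutes

Audio: 88 kbps = 0.088 Mbps.
tutorial video: 3.988 Mbps × 2280 s × 1.01 = 9183.6 Mb
interview recording: 10.938 Mbps × 2040 s × 1.01 = 22536.7 Mb
wedding highlight reel: 12.858 Mbps × 780 s × 1.01 = 10129.5 Mb
lecture capture: 2.528 Mbps × 5220 s × 1.01 = 13328.1 Mb
training video: 6.588 Mbps × 1440 s × 1.01 = 9581.6 Mb
Total: 64759.5 Mb = 8094.9 MB.
At 50 Mbps: 64759.5 / 50 = 1295 s ≈ 21.6 minutes.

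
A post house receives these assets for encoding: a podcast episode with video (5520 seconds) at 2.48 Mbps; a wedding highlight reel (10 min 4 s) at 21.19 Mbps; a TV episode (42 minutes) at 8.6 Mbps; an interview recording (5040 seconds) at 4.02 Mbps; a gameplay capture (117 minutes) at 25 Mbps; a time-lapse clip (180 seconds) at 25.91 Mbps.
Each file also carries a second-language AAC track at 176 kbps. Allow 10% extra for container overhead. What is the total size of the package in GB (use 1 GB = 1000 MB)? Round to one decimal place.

34.7 GB

Audio: 176 kbps = 0.176 Mbps.
podcast episode with video: 2.656 Mbps × 5520 s × 1.10 = 16127.2 Mb
wedding highlight reel: 21.366 Mbps × 604 s × 1.10 = 14195.6 Mb
TV episode: 8.776 Mbps × 2520 s × 1.10 = 24327.1 Mb
interview recording: 4.196 Mbps × 5040 s × 1.10 = 23262.6 Mb
gameplay capture: 25.176 Mbps × 7020 s × 1.10 = 194409.1 Mb
time-lapse clip: 26.086 Mbps × 180 s × 1.10 = 5165.0 Mb
Total: 277486.6 Mb = 34685.8 MB.
= 34.69 GB.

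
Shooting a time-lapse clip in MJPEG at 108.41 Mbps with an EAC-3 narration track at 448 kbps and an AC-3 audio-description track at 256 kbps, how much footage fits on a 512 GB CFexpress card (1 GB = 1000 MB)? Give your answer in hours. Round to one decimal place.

10.4 hours

Audio total: 448 + 256 = 704 kbps = 0.704 Mbps.
Total bitrate: 108.41 + 0.704 = 109.114 Mbps.
Capacity: 512 GB = 4,096,000 Mb.
Recording time: 4,096,000 / 109.114 = 37,539 s ≈ 10.4 hours.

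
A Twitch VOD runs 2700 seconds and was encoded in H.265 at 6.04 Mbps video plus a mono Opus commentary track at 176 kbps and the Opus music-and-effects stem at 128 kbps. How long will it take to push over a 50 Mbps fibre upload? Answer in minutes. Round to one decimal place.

Audio total: 176 + 128 = 304 kbps = 0.304 Mbps.
Total bitrate: 6.344 Mbps.
File: 6.344 Mbps × 2700 s = 17128.8 Mb.
At 50 Mbps: 17128.8 / 50 = 342.6 s ≈ 5.71 minutes.

5.7 minutes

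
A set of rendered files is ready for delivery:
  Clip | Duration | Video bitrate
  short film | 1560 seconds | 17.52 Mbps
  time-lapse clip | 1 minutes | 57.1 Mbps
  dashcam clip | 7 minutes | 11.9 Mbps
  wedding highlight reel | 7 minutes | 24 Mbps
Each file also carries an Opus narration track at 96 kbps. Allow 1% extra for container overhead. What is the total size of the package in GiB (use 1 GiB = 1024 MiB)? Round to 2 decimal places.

5.42 GiB

Audio: 96 kbps = 0.096 Mbps.
short film: 17.616 Mbps × 1560 s × 1.01 = 27755.8 Mb
time-lapse clip: 57.196 Mbps × 60 s × 1.01 = 3466.1 Mb
dashcam clip: 11.996 Mbps × 420 s × 1.01 = 5088.7 Mb
wedding highlight reel: 24.096 Mbps × 420 s × 1.01 = 10221.5 Mb
Total: 46532.1 Mb = 5816.5 MB.
= 5.417 GiB.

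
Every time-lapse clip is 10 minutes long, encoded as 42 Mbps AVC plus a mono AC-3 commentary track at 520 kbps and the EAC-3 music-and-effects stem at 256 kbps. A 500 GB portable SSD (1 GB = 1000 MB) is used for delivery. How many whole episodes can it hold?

10 min = 600 s
Audio total: 520 + 256 = 776 kbps = 0.776 Mbps.
Total bitrate: 42.776 Mbps.
Per item: 42.776 Mbps × 600 s = 25,666 Mb = 3,208 MB.
Capacity: 500 GB = 4,000,000 Mb; 155.85 items → 155 complete.

155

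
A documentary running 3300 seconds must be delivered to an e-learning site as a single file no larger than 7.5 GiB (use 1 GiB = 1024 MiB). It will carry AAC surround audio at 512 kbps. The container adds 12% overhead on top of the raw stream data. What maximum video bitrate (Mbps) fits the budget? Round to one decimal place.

16.9 Mbps

Budget: 7.5 GiB = 64424.5 Mb.
Stream payload after overhead: 64424.5 / 1.12 = 57521.9 Mb.
Total bitrate budget: 57521.9 Mb / 3300 s = 17.431 Mbps.
Audio: 512 kbps = 0.512 Mbps.
Video: 17.431 − 0.512 = 16.919 Mbps.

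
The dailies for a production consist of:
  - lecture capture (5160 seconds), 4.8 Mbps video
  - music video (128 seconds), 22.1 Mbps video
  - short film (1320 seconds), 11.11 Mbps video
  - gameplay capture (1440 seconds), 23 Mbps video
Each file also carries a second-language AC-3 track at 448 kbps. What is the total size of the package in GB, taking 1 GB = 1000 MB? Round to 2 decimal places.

9.87 GB

Audio: 448 kbps = 0.448 Mbps.
lecture capture: 5.248 Mbps × 5160 s = 27079.7 Mb
music video: 22.548 Mbps × 128 s = 2886.1 Mb
short film: 11.558 Mbps × 1320 s = 15256.6 Mb
gameplay capture: 23.448 Mbps × 1440 s = 33765.1 Mb
Total: 78987.5 Mb = 9873.4 MB.
= 9.873 GB.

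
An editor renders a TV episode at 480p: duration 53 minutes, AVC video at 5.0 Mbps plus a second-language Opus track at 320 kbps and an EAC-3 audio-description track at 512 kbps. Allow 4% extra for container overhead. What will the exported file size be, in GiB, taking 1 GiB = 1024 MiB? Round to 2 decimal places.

53 min = 3180 s
Audio total: 320 + 512 = 832 kbps = 0.832 Mbps.
Total bitrate: 5.0 + 0.832 = 5.832 Mbps.
Stream data: 5.832 Mbps × 3180 s = 18545.8 Mb.
With 4% container overhead: ×1.04.
19,288 Mb = 2,410,948,800 bytes ÷ 1,073,741,824 = 2.245 GiB.

2.25 GiB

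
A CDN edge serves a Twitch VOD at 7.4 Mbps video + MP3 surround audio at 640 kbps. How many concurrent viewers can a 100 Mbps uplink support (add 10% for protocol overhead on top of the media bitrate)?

Audio: 640 kbps = 0.640 Mbps.
Per-viewer media rate: 8.040 Mbps.
On the wire with 10% overhead: 8.844 Mbps.
100 Mbps = 100.0 Mbps; 100.0 / 8.844 = 11.31 → 11 viewers.

11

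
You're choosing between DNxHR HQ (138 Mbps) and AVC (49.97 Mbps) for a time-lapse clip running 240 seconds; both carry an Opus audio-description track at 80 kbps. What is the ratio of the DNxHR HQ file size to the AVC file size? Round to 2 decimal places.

Audio: 80 kbps = 0.080 Mbps.
DNxHR HQ: 138.080 Mbps × 240 s = 33139.2 Mb = 3.858 GiB.
AVC: 50.050 Mbps × 240 s = 12012.0 Mb = 1.398 GiB.
Ratio: 3.858 / 1.398 = 2.759.

2.76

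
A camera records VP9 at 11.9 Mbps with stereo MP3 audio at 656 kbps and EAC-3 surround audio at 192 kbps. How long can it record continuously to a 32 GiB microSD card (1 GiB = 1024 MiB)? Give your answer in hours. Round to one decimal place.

Audio total: 656 + 192 = 848 kbps = 0.848 Mbps.
Total bitrate: 11.9 + 0.848 = 12.748 Mbps.
Capacity: 32 GiB = 274,878 Mb.
Recording time: 274,878 / 12.748 = 21,562 s ≈ 5.99 hours.

6.0 hours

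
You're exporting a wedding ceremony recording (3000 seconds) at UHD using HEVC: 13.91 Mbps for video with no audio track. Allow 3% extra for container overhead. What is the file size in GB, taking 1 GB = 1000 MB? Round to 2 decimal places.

Total bitrate: 13.91 Mbps.
Stream data: 13.910 Mbps × 3000 s = 41730.0 Mb.
With 3% container overhead: ×1.03.
42,982 Mb ÷ 8 = 5,373 MB → 5.373 GB.

5.37 GB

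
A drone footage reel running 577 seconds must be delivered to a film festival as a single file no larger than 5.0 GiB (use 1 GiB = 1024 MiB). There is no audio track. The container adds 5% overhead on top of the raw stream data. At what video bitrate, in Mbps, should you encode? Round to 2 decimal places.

70.89 Mbps

Budget: 5.0 GiB = 42949.7 Mb.
Stream payload after overhead: 42949.7 / 1.05 = 40904.5 Mb.
Total bitrate budget: 40904.5 Mb / 577 s = 70.892 Mbps.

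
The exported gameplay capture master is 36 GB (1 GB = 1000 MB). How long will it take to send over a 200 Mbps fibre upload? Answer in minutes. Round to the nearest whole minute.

File: 36 GB = 288000.0 Mb.
At 200 Mbps: 288000.0 / 200 = 1440.0 s ≈ 24 minutes.

24 minutes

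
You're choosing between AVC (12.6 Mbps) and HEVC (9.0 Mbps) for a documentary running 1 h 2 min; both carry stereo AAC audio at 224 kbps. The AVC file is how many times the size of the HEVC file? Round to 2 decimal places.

1.39

1 h 2 min = 62 min = 3720 s
Audio: 224 kbps = 0.224 Mbps.
AVC: 12.824 Mbps × 3720 s = 47705.3 Mb = 5.963 GB.
HEVC: 9.224 Mbps × 3720 s = 34313.3 Mb = 4.289 GB.
Ratio: 5.963 / 4.289 = 1.390.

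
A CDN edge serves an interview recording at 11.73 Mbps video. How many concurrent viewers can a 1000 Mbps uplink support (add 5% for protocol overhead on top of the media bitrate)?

On the wire with 5% overhead: 12.316 Mbps.
1000 Mbps = 1,000 Mbps; 1,000 / 12.316 = 81.19 → 81 viewers.

81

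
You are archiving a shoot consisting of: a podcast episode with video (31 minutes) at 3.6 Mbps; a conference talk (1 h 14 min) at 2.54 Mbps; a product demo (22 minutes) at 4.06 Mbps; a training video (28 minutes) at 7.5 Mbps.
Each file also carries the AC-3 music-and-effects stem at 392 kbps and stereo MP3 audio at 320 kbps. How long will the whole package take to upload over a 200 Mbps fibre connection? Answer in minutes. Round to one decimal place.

Audio total: 392 + 320 = 712 kbps = 0.712 Mbps.
podcast episode with video: 4.312 Mbps × 1860 s = 8020.3 Mb
conference talk: 3.252 Mbps × 4440 s = 14438.9 Mb
product demo: 4.772 Mbps × 1320 s = 6299.0 Mb
training video: 8.212 Mbps × 1680 s = 13796.2 Mb
Total: 42554.4 Mb = 5319.3 MB.
At 200 Mbps: 42554.4 / 200 = 213 s ≈ 3.55 minutes.

3.5 minutes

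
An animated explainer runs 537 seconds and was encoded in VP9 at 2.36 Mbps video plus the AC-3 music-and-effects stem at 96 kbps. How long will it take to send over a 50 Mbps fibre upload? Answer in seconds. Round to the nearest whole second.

26 seconds

Audio: 96 kbps = 0.096 Mbps.
Total bitrate: 2.456 Mbps.
File: 2.456 Mbps × 537 s = 1318.9 Mb.
At 50 Mbps: 1318.9 / 50 = 26.4 s ≈ 26.4 seconds.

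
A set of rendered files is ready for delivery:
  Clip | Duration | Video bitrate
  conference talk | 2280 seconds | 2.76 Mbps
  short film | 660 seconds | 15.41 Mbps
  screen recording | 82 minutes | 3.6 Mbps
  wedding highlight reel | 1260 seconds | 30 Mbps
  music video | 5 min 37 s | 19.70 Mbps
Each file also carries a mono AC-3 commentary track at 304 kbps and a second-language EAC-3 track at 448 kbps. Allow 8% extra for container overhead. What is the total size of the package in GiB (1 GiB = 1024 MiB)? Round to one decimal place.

Audio total: 304 + 448 = 752 kbps = 0.752 Mbps.
conference talk: 3.512 Mbps × 2280 s × 1.08 = 8647.9 Mb
short film: 16.162 Mbps × 660 s × 1.08 = 11520.3 Mb
screen recording: 4.352 Mbps × 4920 s × 1.08 = 23124.8 Mb
wedding highlight reel: 30.752 Mbps × 1260 s × 1.08 = 41847.3 Mb
music video: 20.452 Mbps × 337 s × 1.08 = 7443.7 Mb
Total: 92584.0 Mb = 11573.0 MB.
= 10.78 GiB.

10.8 GiB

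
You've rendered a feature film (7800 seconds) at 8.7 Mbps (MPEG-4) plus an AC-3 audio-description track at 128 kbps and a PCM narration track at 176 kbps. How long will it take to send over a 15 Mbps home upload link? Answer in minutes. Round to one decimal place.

78.0 minutes

Audio total: 128 + 176 = 304 kbps = 0.304 Mbps.
Total bitrate: 9.004 Mbps.
File: 9.004 Mbps × 7800 s = 70231.2 Mb.
At 15 Mbps: 70231.2 / 15 = 4682.1 s ≈ 78 minutes.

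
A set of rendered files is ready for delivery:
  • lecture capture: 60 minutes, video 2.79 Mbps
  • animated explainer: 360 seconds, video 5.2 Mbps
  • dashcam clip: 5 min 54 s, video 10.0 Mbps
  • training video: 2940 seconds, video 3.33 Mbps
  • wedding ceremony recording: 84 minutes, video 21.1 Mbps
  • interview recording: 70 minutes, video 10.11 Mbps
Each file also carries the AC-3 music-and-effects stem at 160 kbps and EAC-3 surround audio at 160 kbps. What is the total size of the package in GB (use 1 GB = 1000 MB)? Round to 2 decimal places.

Audio total: 160 + 160 = 320 kbps = 0.320 Mbps.
lecture capture: 3.110 Mbps × 3600 s = 11196.0 Mb
animated explainer: 5.520 Mbps × 360 s = 1987.2 Mb
dashcam clip: 10.320 Mbps × 354 s = 3653.3 Mb
training video: 3.650 Mbps × 2940 s = 10731.0 Mb
wedding ceremony recording: 21.420 Mbps × 5040 s = 107956.8 Mb
interview recording: 10.430 Mbps × 4200 s = 43806.0 Mb
Total: 179330.3 Mb = 22416.3 MB.
= 22.42 GB.

22.42 GB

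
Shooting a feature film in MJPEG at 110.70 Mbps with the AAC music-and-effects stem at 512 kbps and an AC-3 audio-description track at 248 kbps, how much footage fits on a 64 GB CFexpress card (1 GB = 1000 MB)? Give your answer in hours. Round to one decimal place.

Audio total: 512 + 248 = 760 kbps = 0.760 Mbps.
Total bitrate: 110.70 + 0.760 = 111.460 Mbps.
Capacity: 64 GB = 512,000 Mb.
Recording time: 512,000 / 111.460 = 4,594 s ≈ 1.28 hours.

1.3 hours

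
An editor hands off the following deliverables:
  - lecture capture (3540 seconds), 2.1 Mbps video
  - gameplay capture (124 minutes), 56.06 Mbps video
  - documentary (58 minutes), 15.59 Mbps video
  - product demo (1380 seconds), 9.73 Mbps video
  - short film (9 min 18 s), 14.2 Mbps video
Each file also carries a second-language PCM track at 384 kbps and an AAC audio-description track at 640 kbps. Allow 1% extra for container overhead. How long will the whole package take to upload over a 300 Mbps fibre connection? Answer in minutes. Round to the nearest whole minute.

Audio total: 384 + 640 = 1024 kbps = 1.024 Mbps.
lecture capture: 3.124 Mbps × 3540 s × 1.01 = 11169.5 Mb
gameplay capture: 57.084 Mbps × 7440 s × 1.01 = 428952.0 Mb
documentary: 16.614 Mbps × 3480 s × 1.01 = 58394.9 Mb
product demo: 10.754 Mbps × 1380 s × 1.01 = 14988.9 Mb
short film: 15.224 Mbps × 558 s × 1.01 = 8579.9 Mb
Total: 522085.3 Mb = 65260.7 MB.
At 300 Mbps: 522085.3 / 300 = 1740 s ≈ 29 minutes.

29 minutes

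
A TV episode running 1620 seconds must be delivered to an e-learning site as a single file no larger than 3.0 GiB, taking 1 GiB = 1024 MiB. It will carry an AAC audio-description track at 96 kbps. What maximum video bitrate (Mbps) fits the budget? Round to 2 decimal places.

Budget: 3.0 GiB = 25769.8 Mb.
Total bitrate budget: 25769.8 Mb / 1620 s = 15.907 Mbps.
Audio: 96 kbps = 0.096 Mbps.
Video: 15.907 − 0.096 = 15.811 Mbps.

15.81 Mbps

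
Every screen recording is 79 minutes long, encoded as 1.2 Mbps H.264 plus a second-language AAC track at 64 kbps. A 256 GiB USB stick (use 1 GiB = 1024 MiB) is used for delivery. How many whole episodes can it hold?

367

79 min = 4740 s
Audio: 64 kbps = 0.064 Mbps.
Total bitrate: 1.264 Mbps.
Per item: 1.264 Mbps × 4740 s = 5,991 Mb = 748.9 MB.
Capacity: 256 GiB = 2,199,023 Mb; 367.03 items → 367 complete.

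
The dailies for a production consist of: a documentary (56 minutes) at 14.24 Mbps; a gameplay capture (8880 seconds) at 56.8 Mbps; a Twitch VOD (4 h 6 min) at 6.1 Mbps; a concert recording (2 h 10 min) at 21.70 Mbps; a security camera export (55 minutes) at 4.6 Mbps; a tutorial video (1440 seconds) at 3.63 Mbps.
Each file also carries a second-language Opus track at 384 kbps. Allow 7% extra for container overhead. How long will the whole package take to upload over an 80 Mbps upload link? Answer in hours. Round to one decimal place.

Audio: 384 kbps = 0.384 Mbps.
documentary: 14.624 Mbps × 3360 s × 1.07 = 52576.2 Mb
gameplay capture: 57.184 Mbps × 8880 s × 1.07 = 543339.5 Mb
Twitch VOD: 6.484 Mbps × 14760 s × 1.07 = 102403.1 Mb
concert recording: 22.084 Mbps × 7800 s × 1.07 = 184313.1 Mb
security camera export: 4.984 Mbps × 3300 s × 1.07 = 17598.5 Mb
tutorial video: 4.014 Mbps × 1440 s × 1.07 = 6184.8 Mb
Total: 906415.1 Mb = 113301.9 MB.
At 80 Mbps: 906415.1 / 80 = 11330 s ≈ 3.15 hours.

3.1 hours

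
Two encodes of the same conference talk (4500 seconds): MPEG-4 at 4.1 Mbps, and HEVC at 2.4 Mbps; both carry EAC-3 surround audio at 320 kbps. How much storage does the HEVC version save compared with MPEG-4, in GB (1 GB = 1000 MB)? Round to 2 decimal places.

0.96 GB

Audio: 320 kbps = 0.320 Mbps.
MPEG-4: 4.420 Mbps × 4500 s = 19890.0 Mb = 2.486 GB.
HEVC: 2.720 Mbps × 4500 s = 12240.0 Mb = 1.530 GB.
Saving: 2.486 − 1.530 = 0.956 GB.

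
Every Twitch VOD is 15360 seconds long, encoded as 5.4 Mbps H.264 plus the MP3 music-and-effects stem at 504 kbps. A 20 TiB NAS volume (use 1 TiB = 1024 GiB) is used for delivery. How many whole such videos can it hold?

1939

Audio: 504 kbps = 0.504 Mbps.
Total bitrate: 5.904 Mbps.
Per item: 5.904 Mbps × 15360 s = 90,685 Mb = 11,336 MB.
Capacity: 20 TiB = 175,921,860 Mb; 1939.91 items → 1939 complete.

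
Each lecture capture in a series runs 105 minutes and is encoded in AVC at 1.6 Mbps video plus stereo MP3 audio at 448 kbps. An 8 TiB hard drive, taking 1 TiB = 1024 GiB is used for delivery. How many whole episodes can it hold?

5453

105 min = 6300 s
Audio: 448 kbps = 0.448 Mbps.
Total bitrate: 2.048 Mbps.
Per item: 2.048 Mbps × 6300 s = 12,902 Mb = 1,613 MB.
Capacity: 8 TiB = 70,368,744 Mb; 5453.93 items → 5453 complete.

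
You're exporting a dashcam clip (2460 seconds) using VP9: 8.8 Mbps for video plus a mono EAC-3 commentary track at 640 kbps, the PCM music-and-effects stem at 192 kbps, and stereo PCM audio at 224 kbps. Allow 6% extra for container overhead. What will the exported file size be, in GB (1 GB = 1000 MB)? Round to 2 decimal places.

3.21 GB

Audio total: 640 + 192 + 224 = 1056 kbps = 1.056 Mbps.
Total bitrate: 8.8 + 1.056 = 9.856 Mbps.
Stream data: 9.856 Mbps × 2460 s = 24245.8 Mb.
With 6% container overhead: ×1.06.
25,701 Mb ÷ 8 = 3,213 MB → 3.213 GB.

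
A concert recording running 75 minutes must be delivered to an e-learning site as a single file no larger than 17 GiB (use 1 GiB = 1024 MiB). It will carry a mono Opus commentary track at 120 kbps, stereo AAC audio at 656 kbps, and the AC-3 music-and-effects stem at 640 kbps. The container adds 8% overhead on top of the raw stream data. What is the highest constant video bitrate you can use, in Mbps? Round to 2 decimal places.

28.63 Mbps

Budget: 17 GiB = 146028.9 Mb.
Stream payload after overhead: 146028.9 / 1.08 = 135211.9 Mb.
75 min = 4500 s
Total bitrate budget: 135211.9 Mb / 4500 s = 30.047 Mbps.
Audio total: 120 + 656 + 640 = 1416 kbps = 1.416 Mbps.
Video: 30.047 − 1.416 = 28.631 Mbps.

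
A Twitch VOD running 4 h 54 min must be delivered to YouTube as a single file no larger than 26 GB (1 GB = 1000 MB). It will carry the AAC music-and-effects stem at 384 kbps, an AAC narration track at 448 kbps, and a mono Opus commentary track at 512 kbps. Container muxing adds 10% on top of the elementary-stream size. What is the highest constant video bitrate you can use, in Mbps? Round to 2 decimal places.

Budget: 26 GB = 208000.0 Mb.
Stream payload after overhead: 208000.0 / 1.10 = 189090.9 Mb.
4 h 54 min = 294 min = 17640 s
Total bitrate budget: 189090.9 Mb / 17640 s = 10.719 Mbps.
Audio total: 384 + 448 + 512 = 1344 kbps = 1.344 Mbps.
Video: 10.719 − 1.344 = 9.375 Mbps.

9.38 Mbps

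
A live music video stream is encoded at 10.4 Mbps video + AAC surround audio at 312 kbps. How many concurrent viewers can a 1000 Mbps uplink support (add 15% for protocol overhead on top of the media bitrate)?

81

Audio: 312 kbps = 0.312 Mbps.
Per-viewer media rate: 10.712 Mbps.
On the wire with 15% overhead: 12.319 Mbps.
1000 Mbps = 1,000 Mbps; 1,000 / 12.319 = 81.18 → 81 viewers.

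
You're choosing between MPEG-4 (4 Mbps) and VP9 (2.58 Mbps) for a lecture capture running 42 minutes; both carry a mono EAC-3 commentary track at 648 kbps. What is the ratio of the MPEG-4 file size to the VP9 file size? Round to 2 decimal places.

1.44

42 min = 2520 s
Audio: 648 kbps = 0.648 Mbps.
MPEG-4: 4.648 Mbps × 2520 s = 11713.0 Mb = 1.464 GB.
VP9: 3.228 Mbps × 2520 s = 8134.6 Mb = 1.017 GB.
Ratio: 1.464 / 1.017 = 1.440.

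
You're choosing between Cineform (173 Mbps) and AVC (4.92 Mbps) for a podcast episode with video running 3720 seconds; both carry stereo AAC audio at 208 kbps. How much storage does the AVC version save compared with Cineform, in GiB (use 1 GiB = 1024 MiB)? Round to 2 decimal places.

Audio: 208 kbps = 0.208 Mbps.
Cineform: 173.208 Mbps × 3720 s = 644333.8 Mb = 75.010 GiB.
AVC: 5.128 Mbps × 3720 s = 19076.2 Mb = 2.221 GiB.
Saving: 75.010 − 2.221 = 72.790 GiB.

72.79 GiB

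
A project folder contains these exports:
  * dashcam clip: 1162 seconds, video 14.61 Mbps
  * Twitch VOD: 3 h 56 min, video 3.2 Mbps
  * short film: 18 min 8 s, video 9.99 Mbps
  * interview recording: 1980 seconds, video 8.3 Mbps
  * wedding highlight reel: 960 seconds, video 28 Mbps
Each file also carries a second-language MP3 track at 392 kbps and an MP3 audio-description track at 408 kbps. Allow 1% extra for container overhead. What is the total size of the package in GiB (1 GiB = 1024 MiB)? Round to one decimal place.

15.5 GiB

Audio total: 392 + 408 = 800 kbps = 0.800 Mbps.
dashcam clip: 15.410 Mbps × 1162 s × 1.01 = 18085.5 Mb
Twitch VOD: 4.000 Mbps × 14160 s × 1.01 = 57206.4 Mb
short film: 10.790 Mbps × 1088 s × 1.01 = 11856.9 Mb
interview recording: 9.100 Mbps × 1980 s × 1.01 = 18198.2 Mb
wedding highlight reel: 28.800 Mbps × 960 s × 1.01 = 27924.5 Mb
Total: 133271.5 Mb = 16658.9 MB.
= 15.51 GiB.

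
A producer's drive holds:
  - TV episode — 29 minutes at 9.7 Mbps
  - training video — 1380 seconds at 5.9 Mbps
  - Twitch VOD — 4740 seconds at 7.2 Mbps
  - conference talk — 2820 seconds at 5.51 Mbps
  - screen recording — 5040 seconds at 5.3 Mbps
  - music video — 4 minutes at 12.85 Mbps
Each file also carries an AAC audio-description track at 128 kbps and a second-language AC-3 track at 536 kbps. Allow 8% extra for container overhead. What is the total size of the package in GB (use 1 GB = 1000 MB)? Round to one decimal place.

15.5 GB

Audio total: 128 + 536 = 664 kbps = 0.664 Mbps.
TV episode: 10.364 Mbps × 1740 s × 1.08 = 19476.0 Mb
training video: 6.564 Mbps × 1380 s × 1.08 = 9783.0 Mb
Twitch VOD: 7.864 Mbps × 4740 s × 1.08 = 40257.4 Mb
conference talk: 6.174 Mbps × 2820 s × 1.08 = 18803.5 Mb
screen recording: 5.964 Mbps × 5040 s × 1.08 = 32463.2 Mb
music video: 13.514 Mbps × 240 s × 1.08 = 3502.8 Mb
Total: 124286.0 Mb = 15535.8 MB.
= 15.54 GB.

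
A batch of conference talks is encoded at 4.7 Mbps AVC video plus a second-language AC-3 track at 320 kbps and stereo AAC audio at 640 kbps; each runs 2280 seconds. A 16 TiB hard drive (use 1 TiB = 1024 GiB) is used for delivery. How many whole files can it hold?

Audio total: 320 + 640 = 960 kbps = 0.960 Mbps.
Total bitrate: 5.660 Mbps.
Per item: 5.660 Mbps × 2280 s = 12,905 Mb = 1,613 MB.
Capacity: 16 TiB = 140,737,488 Mb; 10905.82 items → 10905 complete.

10905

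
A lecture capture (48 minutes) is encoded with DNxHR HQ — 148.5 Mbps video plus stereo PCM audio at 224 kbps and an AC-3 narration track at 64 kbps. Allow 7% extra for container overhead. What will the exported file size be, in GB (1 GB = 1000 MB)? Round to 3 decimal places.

57.313 GB

48 min = 2880 s
Audio total: 224 + 64 = 288 kbps = 0.288 Mbps.
Total bitrate: 148.5 + 0.288 = 148.788 Mbps.
Stream data: 148.788 Mbps × 2880 s = 428509.4 Mb.
With 7% container overhead: ×1.07.
458,505 Mb ÷ 8 = 57,313 MB → 57.31 GB.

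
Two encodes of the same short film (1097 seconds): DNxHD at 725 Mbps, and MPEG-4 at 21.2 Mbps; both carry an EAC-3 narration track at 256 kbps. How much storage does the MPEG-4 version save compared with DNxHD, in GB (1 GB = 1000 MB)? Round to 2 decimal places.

Audio: 256 kbps = 0.256 Mbps.
DNxHD: 725.256 Mbps × 1097 s = 795605.8 Mb = 99.451 GB.
MPEG-4: 21.456 Mbps × 1097 s = 23537.2 Mb = 2.942 GB.
Saving: 99.451 − 2.942 = 96.509 GB.

96.51 GB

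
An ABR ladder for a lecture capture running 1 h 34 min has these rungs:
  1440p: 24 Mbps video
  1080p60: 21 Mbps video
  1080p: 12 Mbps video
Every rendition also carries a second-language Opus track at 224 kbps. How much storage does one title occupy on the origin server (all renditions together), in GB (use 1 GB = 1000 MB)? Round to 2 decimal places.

40.66 GB

1 h 34 min = 94 min = 5640 s
Audio: 224 kbps = 0.224 Mbps.
Sum of rendition bitrates: (24+0.224) + (21+0.224) + (12+0.224) = 57.672 Mbps.
× 5640 s = 325,270 Mb = 40,659 MB = 40.66 GB.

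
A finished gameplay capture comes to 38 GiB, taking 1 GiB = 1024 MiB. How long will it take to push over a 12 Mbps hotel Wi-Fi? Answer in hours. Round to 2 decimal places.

7.56 hours

File: 38 GiB = 326417.5 Mb.
At 12 Mbps: 326417.5 / 12 = 27201.5 s ≈ 7.56 hours.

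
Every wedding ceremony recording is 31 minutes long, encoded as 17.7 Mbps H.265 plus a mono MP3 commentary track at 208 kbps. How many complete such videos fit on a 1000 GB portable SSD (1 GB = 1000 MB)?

240

31 min = 1860 s
Audio: 208 kbps = 0.208 Mbps.
Total bitrate: 17.908 Mbps.
Per item: 17.908 Mbps × 1860 s = 33,309 Mb = 4,164 MB.
Capacity: 1000 GB = 8,000,000 Mb; 240.18 items → 240 complete.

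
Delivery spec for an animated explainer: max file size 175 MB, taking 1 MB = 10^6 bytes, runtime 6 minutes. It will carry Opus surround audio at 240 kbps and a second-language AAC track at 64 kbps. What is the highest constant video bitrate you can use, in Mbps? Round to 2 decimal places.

3.58 Mbps

Budget: 175 MB = 1400.0 Mb.
6 min = 360 s
Total bitrate budget: 1400.0 Mb / 360 s = 3.889 Mbps.
Audio total: 240 + 64 = 304 kbps = 0.304 Mbps.
Video: 3.889 − 0.304 = 3.585 Mbps.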